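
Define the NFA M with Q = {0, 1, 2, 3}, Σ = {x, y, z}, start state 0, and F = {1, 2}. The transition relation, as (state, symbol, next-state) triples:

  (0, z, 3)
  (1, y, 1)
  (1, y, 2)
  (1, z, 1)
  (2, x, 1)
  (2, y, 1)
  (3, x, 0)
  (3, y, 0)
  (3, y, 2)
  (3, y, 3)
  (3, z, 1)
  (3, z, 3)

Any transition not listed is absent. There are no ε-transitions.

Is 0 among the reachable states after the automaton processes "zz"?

Start in {0}.
Read 'z': 0→{3}; now {3}.
Read 'z': 3→{1, 3}; now {1, 3}.
State 0 is not in {1, 3}.

No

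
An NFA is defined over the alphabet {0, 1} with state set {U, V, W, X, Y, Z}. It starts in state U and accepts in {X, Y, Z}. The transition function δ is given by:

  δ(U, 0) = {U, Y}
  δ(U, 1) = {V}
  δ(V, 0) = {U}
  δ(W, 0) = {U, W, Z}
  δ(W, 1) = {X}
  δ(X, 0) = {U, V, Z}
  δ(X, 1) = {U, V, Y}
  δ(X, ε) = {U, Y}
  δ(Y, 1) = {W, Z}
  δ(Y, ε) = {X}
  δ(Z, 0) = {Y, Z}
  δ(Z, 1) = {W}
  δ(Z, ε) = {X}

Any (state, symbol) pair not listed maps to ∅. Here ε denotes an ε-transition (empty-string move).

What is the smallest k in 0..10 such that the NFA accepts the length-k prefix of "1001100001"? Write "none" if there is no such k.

3

Start in {U}.
Read '1': U→{V}; now {V}.
Read '0': V→{U}; now {U}.
Read '0': U→{U, Y}; union {U, Y}; ε-closure = {U, X, Y}.
None of the earlier sets intersect F, but {U, X, Y} does.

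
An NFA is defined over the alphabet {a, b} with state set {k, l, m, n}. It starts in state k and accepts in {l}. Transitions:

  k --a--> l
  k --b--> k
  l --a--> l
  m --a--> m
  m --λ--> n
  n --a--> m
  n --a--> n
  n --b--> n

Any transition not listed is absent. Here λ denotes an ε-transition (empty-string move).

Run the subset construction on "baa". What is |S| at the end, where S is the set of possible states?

1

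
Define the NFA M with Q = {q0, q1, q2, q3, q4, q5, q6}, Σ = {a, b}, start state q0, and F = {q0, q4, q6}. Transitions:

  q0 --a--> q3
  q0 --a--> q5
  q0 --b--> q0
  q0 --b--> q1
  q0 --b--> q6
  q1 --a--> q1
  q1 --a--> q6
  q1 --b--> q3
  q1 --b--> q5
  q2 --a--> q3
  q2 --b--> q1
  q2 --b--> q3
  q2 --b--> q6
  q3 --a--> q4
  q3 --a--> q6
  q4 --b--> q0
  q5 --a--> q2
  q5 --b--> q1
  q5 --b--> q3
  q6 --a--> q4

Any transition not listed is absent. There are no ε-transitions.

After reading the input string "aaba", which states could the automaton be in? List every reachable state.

{q1, q3, q4, q5, q6}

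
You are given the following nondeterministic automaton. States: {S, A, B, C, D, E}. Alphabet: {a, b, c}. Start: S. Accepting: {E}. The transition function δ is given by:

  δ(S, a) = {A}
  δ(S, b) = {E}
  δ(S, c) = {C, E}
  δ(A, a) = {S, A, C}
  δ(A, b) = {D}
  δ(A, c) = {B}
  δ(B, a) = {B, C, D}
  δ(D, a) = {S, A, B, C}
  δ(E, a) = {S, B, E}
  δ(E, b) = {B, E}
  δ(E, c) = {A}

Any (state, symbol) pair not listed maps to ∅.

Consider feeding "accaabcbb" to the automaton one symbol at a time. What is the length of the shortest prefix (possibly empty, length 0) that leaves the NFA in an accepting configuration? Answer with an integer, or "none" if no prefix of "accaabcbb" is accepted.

none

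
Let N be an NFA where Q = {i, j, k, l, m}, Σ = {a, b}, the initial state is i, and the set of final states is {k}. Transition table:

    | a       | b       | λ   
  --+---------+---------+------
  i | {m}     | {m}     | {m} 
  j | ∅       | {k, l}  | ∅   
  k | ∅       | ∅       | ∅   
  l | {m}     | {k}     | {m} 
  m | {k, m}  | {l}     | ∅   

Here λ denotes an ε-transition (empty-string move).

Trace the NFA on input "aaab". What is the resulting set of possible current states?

{l, m}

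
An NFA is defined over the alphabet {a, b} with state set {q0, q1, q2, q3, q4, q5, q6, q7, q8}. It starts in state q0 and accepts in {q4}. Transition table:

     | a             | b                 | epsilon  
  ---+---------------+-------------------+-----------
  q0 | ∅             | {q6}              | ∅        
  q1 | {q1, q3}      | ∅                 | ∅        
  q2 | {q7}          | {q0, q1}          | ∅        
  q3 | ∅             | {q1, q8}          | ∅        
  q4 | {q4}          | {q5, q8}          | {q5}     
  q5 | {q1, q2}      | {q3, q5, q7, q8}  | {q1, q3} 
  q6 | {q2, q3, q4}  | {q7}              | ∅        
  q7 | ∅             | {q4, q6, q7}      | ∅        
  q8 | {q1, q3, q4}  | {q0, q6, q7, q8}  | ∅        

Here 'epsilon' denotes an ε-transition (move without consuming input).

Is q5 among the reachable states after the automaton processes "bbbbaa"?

Start in {q0}.
Read 'b': {q0} → {q6}.
Read 'b': {q6} → {q7}.
Read 'b': {q7} → {q1, q3, q4, q5, q6, q7}.
Read 'b': {q1, q3, q4, q5, q6, q7} → {q1, q3, q4, q5, q6, q7, q8}.
Read 'a': {q1, q3, q4, q5, q6, q7, q8} → {q1, q2, q3, q4, q5}.
Read 'a': {q1, q2, q3, q4, q5} → {q1, q2, q3, q4, q5, q7}.
State q5 is in {q1, q2, q3, q4, q5, q7}.

Yes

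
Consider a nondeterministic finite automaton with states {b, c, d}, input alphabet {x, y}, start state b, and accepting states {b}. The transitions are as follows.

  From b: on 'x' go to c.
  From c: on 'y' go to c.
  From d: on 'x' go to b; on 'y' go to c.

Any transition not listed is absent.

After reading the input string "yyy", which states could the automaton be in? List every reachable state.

Start in {b}.
Read 'y': {b} → ∅.
The set is empty and remains empty for the remaining 2 symbols.

∅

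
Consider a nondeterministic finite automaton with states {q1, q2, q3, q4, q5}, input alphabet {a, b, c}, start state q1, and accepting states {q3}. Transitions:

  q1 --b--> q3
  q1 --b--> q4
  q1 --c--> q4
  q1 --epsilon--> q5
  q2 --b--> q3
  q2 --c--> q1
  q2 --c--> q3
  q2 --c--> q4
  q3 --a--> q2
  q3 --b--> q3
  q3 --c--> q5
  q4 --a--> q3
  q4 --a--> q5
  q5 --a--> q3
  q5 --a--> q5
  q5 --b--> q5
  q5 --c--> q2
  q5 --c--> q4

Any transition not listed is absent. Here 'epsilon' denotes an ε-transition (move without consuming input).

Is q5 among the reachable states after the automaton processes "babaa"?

Yes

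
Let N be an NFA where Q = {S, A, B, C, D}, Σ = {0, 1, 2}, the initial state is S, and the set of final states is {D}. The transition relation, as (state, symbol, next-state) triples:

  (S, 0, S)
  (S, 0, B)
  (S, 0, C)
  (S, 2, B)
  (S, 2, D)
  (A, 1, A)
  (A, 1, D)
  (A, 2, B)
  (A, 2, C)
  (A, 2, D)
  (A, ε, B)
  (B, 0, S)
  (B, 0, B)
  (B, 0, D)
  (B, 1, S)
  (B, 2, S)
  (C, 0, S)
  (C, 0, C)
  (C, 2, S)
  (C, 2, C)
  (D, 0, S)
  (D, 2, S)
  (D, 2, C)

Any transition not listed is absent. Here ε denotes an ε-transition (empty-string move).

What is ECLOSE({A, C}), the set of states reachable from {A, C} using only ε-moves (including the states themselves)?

{A, B, C}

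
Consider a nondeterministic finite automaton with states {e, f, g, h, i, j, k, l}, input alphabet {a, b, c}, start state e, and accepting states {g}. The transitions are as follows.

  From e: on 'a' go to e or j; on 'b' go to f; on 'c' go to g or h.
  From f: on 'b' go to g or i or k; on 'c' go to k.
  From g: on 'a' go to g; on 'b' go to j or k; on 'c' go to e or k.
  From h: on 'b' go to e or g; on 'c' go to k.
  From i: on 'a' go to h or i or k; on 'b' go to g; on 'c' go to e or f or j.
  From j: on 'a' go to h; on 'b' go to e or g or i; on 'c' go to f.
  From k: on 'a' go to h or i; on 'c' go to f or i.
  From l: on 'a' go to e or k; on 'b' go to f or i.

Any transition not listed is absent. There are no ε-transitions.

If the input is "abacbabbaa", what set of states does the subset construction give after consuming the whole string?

{e, g, h, i, j, k}

Start in {e}.
Read 'a': {e} → {e, j}.
Read 'b': {e, j} → {e, f, g, i}.
Read 'a': {e, f, g, i} → {e, g, h, i, j, k}.
Read 'c': {e, g, h, i, j, k} → {e, f, g, h, i, j, k}.
Read 'b': {e, f, g, h, i, j, k} → {e, f, g, i, j, k}.
Read 'a': {e, f, g, i, j, k} → {e, g, h, i, j, k}.
Read 'b': {e, g, h, i, j, k} → {e, f, g, i, j, k}.
Read 'b': {e, f, g, i, j, k} → {e, f, g, i, j, k}.
Read 'a': {e, f, g, i, j, k} → {e, g, h, i, j, k}.
Read 'a': {e, g, h, i, j, k} → {e, g, h, i, j, k}.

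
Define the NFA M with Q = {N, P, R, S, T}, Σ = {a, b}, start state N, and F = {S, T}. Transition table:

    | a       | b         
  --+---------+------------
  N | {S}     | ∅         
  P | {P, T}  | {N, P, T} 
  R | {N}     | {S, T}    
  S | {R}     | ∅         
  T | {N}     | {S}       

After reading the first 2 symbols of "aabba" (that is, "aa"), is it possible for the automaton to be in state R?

Start in {N}.
Read 'a': N→{S}; now {S}.
Read 'a': S→{R}; now {R}.
State R is in {R}.

Yes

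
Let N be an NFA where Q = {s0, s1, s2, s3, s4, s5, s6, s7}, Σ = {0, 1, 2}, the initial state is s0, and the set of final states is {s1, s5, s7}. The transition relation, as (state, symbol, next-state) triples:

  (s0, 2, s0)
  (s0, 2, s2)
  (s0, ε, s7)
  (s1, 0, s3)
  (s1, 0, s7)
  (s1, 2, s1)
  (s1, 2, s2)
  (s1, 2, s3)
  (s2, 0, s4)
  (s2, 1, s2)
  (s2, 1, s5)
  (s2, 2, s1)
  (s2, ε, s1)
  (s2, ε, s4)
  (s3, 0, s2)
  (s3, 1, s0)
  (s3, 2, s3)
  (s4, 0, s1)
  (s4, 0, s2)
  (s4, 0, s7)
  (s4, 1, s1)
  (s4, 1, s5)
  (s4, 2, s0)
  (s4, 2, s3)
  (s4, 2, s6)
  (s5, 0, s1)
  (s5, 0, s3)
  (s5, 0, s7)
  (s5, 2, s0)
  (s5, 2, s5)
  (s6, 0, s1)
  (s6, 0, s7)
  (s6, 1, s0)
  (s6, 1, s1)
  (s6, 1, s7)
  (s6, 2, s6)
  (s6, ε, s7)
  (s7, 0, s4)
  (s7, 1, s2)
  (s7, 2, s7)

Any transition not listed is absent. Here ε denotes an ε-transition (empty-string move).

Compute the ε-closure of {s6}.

Begin with {s6}.
ε-move s6 → s7; add s7.

{s6, s7}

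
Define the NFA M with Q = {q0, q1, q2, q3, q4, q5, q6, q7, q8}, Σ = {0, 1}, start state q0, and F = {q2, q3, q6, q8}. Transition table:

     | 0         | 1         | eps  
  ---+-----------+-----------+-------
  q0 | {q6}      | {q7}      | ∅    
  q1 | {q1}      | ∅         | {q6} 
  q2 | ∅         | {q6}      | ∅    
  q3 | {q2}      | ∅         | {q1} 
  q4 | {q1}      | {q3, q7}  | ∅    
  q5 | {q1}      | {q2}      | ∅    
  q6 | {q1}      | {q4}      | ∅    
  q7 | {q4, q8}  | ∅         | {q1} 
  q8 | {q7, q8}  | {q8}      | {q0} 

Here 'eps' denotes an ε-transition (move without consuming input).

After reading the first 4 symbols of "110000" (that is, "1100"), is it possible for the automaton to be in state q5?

Start in {q0}.
Read '1': {q0} → {q1, q6, q7}.
Read '1': {q1, q6, q7} → {q4}.
Read '0': {q4} → {q1, q6}.
Read '0': {q1, q6} → {q1, q6}.
State q5 is not in {q1, q6}.

No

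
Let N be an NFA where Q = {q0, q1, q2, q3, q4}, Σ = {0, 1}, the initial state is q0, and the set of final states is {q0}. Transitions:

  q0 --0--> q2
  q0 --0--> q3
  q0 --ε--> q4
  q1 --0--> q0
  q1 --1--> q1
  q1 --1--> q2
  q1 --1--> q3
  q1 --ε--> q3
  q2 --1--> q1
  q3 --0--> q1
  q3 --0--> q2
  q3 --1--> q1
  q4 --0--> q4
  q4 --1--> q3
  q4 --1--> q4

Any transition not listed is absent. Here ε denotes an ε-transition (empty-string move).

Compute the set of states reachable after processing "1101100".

{q0, q1, q2, q3, q4}

Start: ε-closure({q0}) = {q0, q4}.
Read '1': {q0, q4} → {q3, q4}.
Read '1': {q3, q4} → {q1, q3, q4}.
Read '0': {q1, q3, q4} → {q0, q1, q2, q3, q4}.
Read '1': {q0, q1, q2, q3, q4} → {q1, q2, q3, q4}.
Read '1': {q1, q2, q3, q4} → {q1, q2, q3, q4}.
Read '0': {q1, q2, q3, q4} → {q0, q1, q2, q3, q4}.
Read '0': {q0, q1, q2, q3, q4} → {q0, q1, q2, q3, q4}.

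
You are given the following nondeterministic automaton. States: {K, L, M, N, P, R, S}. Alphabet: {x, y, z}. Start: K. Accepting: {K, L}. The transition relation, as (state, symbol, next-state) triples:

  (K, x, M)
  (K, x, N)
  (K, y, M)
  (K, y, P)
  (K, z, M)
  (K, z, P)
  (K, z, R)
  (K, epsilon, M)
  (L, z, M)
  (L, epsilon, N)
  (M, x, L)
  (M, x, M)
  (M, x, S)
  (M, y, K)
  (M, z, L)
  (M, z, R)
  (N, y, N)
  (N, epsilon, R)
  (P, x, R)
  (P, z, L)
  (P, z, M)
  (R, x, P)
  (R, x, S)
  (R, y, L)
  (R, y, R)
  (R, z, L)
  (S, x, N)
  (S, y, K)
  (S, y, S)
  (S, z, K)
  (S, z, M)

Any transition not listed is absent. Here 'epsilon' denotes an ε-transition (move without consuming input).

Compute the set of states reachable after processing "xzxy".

{K, L, M, N, R, S}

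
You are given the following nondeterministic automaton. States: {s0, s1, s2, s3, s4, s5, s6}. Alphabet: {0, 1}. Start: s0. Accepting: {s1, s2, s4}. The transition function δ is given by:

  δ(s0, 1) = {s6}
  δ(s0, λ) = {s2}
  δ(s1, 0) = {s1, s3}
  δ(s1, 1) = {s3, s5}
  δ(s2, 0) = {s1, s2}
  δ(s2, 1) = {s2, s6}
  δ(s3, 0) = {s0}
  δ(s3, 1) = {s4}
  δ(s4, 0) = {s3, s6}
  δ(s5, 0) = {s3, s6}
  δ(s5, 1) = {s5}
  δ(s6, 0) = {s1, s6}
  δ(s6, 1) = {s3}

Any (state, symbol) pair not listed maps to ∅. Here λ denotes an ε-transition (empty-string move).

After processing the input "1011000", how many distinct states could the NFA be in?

5

Start: ε-closure({s0}) = {s0, s2}.
Read '1': {s0, s2} → {s2, s6}.
Read '0': {s2, s6} → {s1, s2, s6}.
Read '1': {s1, s2, s6} → {s2, s3, s5, s6}.
Read '1': {s2, s3, s5, s6} → {s2, s3, s4, s5, s6}.
Read '0': {s2, s3, s4, s5, s6} → {s0, s1, s2, s3, s6}.
Read '0': {s0, s1, s2, s3, s6} → {s0, s1, s2, s3, s6}.
Read '0': {s0, s1, s2, s3, s6} → {s0, s1, s2, s3, s6}.
That set has 5 states.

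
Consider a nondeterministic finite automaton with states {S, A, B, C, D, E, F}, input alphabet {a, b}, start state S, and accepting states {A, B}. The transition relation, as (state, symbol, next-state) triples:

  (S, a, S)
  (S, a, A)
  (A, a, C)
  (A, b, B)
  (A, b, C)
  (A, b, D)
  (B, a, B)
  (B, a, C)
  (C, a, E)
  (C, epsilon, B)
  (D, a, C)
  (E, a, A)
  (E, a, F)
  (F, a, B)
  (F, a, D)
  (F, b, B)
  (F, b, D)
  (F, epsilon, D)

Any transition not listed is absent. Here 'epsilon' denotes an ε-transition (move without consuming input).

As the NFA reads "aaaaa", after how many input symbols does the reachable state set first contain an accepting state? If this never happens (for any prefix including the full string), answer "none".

1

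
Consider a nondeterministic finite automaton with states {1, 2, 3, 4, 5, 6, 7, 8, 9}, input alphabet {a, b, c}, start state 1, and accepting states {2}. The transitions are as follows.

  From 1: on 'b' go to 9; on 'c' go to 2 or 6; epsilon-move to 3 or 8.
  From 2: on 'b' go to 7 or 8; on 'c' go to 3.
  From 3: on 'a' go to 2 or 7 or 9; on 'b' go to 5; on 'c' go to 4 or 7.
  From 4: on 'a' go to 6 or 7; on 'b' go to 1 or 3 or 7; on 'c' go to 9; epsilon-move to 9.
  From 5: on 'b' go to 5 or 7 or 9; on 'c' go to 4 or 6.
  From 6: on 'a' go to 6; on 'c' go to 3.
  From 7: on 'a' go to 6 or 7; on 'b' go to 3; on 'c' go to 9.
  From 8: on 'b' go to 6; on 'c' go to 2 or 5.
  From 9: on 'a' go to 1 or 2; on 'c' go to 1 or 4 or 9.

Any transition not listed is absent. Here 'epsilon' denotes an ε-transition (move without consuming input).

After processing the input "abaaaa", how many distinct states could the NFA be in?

6

Start: ε-closure({1}) = {1, 3, 8}.
Read 'a': 1→∅, 3→{2, 7, 9}, 8→∅; now {2, 7, 9}.
Read 'b': 2→{7, 8}, 7→{3}, 9→∅; now {3, 7, 8}.
Read 'a': 3→{2, 7, 9}, 7→{6, 7}, 8→∅; now {2, 6, 7, 9}.
Read 'a': 2→∅, 6→{6}, 7→{6, 7}, 9→{1, 2}; union {1, 2, 6, 7}; ε-closure = {1, 2, 3, 6, 7, 8}.
Read 'a': 1→∅, 2→∅, 3→{2, 7, 9}, 6→{6}, 7→{6, 7}, 8→∅; now {2, 6, 7, 9}.
Read 'a': 2→∅, 6→{6}, 7→{6, 7}, 9→{1, 2}; union {1, 2, 6, 7}; ε-closure = {1, 2, 3, 6, 7, 8}.
That set has 6 states.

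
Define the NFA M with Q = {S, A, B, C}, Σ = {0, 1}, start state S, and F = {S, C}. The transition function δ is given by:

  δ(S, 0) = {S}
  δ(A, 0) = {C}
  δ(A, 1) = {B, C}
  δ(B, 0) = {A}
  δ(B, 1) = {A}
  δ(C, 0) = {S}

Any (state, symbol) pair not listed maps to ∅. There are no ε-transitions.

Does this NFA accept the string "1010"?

Start in {S}.
Read '1': S→∅; now ∅.
The set is empty and remains empty for the remaining 3 symbols.
The final set ∅ contains no accepting state.

No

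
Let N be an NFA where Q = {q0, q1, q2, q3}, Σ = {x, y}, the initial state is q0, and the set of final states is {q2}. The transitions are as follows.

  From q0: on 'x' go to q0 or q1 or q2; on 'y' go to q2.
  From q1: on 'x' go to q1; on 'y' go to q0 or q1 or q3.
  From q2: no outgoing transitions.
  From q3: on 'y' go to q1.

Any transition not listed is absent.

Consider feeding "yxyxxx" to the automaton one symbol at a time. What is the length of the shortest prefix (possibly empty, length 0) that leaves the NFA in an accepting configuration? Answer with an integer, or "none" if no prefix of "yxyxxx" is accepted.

Start in {q0}.
Read 'y': {q0} → {q2}.
None of the earlier sets intersect F, but {q2} does.

1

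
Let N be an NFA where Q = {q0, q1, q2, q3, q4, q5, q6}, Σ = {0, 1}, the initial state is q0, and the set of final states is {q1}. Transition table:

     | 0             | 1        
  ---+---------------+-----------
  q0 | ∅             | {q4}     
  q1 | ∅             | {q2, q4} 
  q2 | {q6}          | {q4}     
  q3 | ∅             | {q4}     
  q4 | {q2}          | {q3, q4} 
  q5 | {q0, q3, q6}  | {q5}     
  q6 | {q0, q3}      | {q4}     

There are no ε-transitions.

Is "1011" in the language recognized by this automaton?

Start in {q0}.
Read '1': {q0} → {q4}.
Read '0': {q4} → {q2}.
Read '1': {q2} → {q4}.
Read '1': {q4} → {q3, q4}.
The final set {q3, q4} contains no accepting state.

No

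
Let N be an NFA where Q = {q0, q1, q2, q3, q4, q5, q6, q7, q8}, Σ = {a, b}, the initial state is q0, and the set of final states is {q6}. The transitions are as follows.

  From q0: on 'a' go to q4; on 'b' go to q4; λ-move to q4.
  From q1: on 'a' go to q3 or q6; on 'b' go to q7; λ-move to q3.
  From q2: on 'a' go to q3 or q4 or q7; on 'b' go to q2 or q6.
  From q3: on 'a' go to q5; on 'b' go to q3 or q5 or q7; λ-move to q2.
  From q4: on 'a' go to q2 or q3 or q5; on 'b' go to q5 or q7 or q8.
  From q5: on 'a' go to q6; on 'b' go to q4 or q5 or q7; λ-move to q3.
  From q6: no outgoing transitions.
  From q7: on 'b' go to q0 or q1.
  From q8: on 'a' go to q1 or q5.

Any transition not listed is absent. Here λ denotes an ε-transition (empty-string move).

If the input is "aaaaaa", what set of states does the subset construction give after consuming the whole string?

{q2, q3, q4, q5, q6, q7}

Start: ε-closure({q0}) = {q0, q4}.
Read 'a': q0→{q4}, q4→{q2, q3, q5}; now {q2, q3, q4, q5}.
Read 'a': q2→{q3, q4, q7}, q3→{q5}, q4→{q2, q3, q5}, q5→{q6}; now {q2, q3, q4, q5, q6, q7}.
Read 'a': q2→{q3, q4, q7}, q3→{q5}, q4→{q2, q3, q5}, q5→{q6}, q6→∅, q7→∅; now {q2, q3, q4, q5, q6, q7}.
Read 'a': q2→{q3, q4, q7}, q3→{q5}, q4→{q2, q3, q5}, q5→{q6}, q6→∅, q7→∅; now {q2, q3, q4, q5, q6, q7}.
Read 'a': q2→{q3, q4, q7}, q3→{q5}, q4→{q2, q3, q5}, q5→{q6}, q6→∅, q7→∅; now {q2, q3, q4, q5, q6, q7}.
Read 'a': q2→{q3, q4, q7}, q3→{q5}, q4→{q2, q3, q5}, q5→{q6}, q6→∅, q7→∅; now {q2, q3, q4, q5, q6, q7}.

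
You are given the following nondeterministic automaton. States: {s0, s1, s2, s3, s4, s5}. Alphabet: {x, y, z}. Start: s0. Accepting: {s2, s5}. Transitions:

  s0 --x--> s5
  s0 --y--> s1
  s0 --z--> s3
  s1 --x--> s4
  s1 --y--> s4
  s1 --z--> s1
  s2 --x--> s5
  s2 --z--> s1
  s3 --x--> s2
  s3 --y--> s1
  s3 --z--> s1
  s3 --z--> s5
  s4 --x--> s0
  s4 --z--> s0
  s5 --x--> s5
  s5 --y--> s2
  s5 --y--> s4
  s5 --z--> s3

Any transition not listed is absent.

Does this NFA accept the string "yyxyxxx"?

Yes

Start in {s0}.
Read 'y': {s0} → {s1}.
Read 'y': {s1} → {s4}.
Read 'x': {s4} → {s0}.
Read 'y': {s0} → {s1}.
Read 'x': {s1} → {s4}.
Read 'x': {s4} → {s0}.
Read 'x': {s0} → {s5}.
The final set {s5} contains the accepting state s5.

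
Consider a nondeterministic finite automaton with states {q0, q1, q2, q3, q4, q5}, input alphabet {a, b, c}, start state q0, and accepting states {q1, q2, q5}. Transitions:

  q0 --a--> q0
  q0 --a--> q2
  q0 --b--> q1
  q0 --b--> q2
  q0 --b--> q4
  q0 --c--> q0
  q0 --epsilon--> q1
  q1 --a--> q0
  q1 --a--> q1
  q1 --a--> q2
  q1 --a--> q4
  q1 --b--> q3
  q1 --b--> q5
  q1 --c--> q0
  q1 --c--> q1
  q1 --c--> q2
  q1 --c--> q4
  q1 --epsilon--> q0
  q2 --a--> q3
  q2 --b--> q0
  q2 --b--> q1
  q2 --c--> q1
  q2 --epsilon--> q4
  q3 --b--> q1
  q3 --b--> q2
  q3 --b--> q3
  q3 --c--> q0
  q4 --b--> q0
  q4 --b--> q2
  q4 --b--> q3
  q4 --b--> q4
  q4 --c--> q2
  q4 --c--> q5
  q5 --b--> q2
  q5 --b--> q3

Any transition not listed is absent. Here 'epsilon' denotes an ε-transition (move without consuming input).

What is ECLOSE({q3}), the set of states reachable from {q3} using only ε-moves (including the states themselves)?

{q3}

Begin with {q3}.
No ε-moves leave this set, so the closure equals the set itself.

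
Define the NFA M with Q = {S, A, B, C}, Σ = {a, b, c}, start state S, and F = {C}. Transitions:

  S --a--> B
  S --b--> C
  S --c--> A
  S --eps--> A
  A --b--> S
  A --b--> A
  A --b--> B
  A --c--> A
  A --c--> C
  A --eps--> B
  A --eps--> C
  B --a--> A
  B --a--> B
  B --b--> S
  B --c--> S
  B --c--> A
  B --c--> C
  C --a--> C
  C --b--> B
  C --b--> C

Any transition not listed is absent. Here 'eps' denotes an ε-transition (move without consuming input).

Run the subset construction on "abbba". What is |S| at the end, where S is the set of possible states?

3

Start: ε-closure({S}) = {S, A, B, C}.
Read 'a': S→{B}, A→∅, B→{A, B}, C→{C}; now {A, B, C}.
Read 'b': A→{S, A, B}, B→{S}, C→{B, C}; now {S, A, B, C}.
Read 'b': S→{C}, A→{S, A, B}, B→{S}, C→{B, C}; now {S, A, B, C}.
Read 'b': S→{C}, A→{S, A, B}, B→{S}, C→{B, C}; now {S, A, B, C}.
Read 'a': S→{B}, A→∅, B→{A, B}, C→{C}; now {A, B, C}.
That set has 3 states.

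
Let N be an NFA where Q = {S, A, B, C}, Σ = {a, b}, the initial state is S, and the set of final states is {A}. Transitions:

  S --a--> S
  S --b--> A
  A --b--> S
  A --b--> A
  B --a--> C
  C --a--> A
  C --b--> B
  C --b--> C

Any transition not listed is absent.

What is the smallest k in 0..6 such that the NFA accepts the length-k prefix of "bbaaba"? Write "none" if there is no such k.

Start in {S}.
Read 'b': S→{A}; now {A}.
None of the earlier sets intersect F, but {A} does.

1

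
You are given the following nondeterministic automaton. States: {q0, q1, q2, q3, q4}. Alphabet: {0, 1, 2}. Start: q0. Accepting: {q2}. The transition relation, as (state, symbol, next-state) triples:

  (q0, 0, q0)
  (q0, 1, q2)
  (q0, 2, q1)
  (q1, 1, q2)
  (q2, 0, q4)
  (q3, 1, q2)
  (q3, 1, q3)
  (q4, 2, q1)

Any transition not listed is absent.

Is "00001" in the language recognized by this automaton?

Start in {q0}.
Read '0': {q0} → {q0}.
Read '0': {q0} → {q0}.
Read '0': {q0} → {q0}.
Read '0': {q0} → {q0}.
Read '1': {q0} → {q2}.
The final set {q2} contains the accepting state q2.

Yes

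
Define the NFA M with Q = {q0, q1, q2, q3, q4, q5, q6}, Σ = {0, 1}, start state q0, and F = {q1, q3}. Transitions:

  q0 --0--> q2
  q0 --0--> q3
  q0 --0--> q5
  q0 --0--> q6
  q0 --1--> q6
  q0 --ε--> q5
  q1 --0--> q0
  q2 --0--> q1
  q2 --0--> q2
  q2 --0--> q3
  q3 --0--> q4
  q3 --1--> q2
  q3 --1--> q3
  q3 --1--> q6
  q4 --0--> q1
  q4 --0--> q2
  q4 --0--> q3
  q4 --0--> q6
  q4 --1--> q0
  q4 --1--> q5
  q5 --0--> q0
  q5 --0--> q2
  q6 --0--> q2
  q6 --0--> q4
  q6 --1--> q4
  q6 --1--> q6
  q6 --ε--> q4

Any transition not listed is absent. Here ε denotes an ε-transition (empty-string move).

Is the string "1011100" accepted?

Yes

Start: ε-closure({q0}) = {q0, q5}.
Read '1': q0→{q6}, q5→∅; union {q6}; ε-closure = {q4, q6}.
Read '0': q4→{q1, q2, q3, q6}, q6→{q2, q4}; now {q1, q2, q3, q4, q6}.
Read '1': q1→∅, q2→∅, q3→{q2, q3, q6}, q4→{q0, q5}, q6→{q4, q6}; now {q0, q2, q3, q4, q5, q6}.
Read '1': q0→{q6}, q2→∅, q3→{q2, q3, q6}, q4→{q0, q5}, q5→∅, q6→{q4, q6}; now {q0, q2, q3, q4, q5, q6}.
Read '1': q0→{q6}, q2→∅, q3→{q2, q3, q6}, q4→{q0, q5}, q5→∅, q6→{q4, q6}; now {q0, q2, q3, q4, q5, q6}.
Read '0': q0→{q2, q3, q5, q6}, q2→{q1, q2, q3}, q3→{q4}, q4→{q1, q2, q3, q6}, q5→{q0, q2}, q6→{q2, q4}; now {q0, q1, q2, q3, q4, q5, q6}.
Read '0': q0→{q2, q3, q5, q6}, q1→{q0}, q2→{q1, q2, q3}, q3→{q4}, q4→{q1, q2, q3, q6}, q5→{q0, q2}, q6→{q2, q4}; now {q0, q1, q2, q3, q4, q5, q6}.
The final set {q0, q1, q2, q3, q4, q5, q6} contains the accepting states q1, q3.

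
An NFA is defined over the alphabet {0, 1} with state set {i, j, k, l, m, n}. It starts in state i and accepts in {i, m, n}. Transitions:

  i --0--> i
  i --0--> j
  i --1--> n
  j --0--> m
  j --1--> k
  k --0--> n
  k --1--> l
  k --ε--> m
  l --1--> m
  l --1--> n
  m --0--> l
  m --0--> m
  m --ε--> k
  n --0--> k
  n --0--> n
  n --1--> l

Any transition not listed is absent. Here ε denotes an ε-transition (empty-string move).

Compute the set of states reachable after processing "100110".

Start in {i}.
Read '1': i→{n}; now {n}.
Read '0': n→{k, n}; union {k, n}; ε-closure = {k, m, n}.
Read '0': k→{n}, m→{l, m}, n→{k, n}; now {k, l, m, n}.
Read '1': k→{l}, l→{m, n}, m→∅, n→{l}; union {l, m, n}; ε-closure = {k, l, m, n}.
Read '1': k→{l}, l→{m, n}, m→∅, n→{l}; union {l, m, n}; ε-closure = {k, l, m, n}.
Read '0': k→{n}, l→∅, m→{l, m}, n→{k, n}; now {k, l, m, n}.

{k, l, m, n}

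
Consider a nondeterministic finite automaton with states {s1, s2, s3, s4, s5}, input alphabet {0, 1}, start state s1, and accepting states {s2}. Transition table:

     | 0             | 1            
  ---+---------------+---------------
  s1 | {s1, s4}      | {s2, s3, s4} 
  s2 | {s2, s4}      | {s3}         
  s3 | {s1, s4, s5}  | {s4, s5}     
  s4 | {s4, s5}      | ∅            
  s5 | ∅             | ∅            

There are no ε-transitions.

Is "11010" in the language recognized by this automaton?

Start in {s1}.
Read '1': {s1} → {s2, s3, s4}.
Read '1': {s2, s3, s4} → {s3, s4, s5}.
Read '0': {s3, s4, s5} → {s1, s4, s5}.
Read '1': {s1, s4, s5} → {s2, s3, s4}.
Read '0': {s2, s3, s4} → {s1, s2, s4, s5}.
The final set {s1, s2, s4, s5} contains the accepting state s2.

Yes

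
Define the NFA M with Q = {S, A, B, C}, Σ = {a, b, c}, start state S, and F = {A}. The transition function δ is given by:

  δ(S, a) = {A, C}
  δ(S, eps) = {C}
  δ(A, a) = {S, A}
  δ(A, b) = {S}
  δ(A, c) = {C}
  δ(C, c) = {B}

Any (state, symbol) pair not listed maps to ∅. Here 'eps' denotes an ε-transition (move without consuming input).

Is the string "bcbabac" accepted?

No

Start: ε-closure({S}) = {S, C}.
Read 'b': {S, C} → ∅.
The set is empty and remains empty for the remaining 6 symbols.
The final set ∅ contains no accepting state.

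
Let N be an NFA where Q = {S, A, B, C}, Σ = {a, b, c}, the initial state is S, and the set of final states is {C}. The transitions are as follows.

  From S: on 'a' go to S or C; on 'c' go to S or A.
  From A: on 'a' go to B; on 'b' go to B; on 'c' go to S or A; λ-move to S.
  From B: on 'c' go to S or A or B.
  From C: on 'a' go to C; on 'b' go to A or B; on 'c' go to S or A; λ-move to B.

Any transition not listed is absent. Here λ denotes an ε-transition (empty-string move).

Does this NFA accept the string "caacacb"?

No

Start in {S}.
Read 'c': {S} → {S, A}.
Read 'a': {S, A} → {S, B, C}.
Read 'a': {S, B, C} → {S, B, C}.
Read 'c': {S, B, C} → {S, A, B}.
Read 'a': {S, A, B} → {S, B, C}.
Read 'c': {S, B, C} → {S, A, B}.
Read 'b': {S, A, B} → {B}.
The final set {B} contains no accepting state.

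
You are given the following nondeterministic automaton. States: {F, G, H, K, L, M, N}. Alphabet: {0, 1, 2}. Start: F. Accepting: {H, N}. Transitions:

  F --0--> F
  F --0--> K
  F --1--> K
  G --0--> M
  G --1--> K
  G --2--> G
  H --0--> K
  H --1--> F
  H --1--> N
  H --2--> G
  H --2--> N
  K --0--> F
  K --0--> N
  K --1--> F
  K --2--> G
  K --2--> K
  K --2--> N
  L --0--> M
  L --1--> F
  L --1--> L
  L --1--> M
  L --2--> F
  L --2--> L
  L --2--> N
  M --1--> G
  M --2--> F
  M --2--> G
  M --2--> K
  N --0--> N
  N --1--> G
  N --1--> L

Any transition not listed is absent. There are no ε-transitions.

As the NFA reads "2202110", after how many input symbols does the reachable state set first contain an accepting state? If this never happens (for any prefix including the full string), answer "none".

Start in {F}.
Read '2': F→∅; now ∅.
The set is empty and remains empty for the remaining 6 symbols.
No reachable set along the way intersects F.

none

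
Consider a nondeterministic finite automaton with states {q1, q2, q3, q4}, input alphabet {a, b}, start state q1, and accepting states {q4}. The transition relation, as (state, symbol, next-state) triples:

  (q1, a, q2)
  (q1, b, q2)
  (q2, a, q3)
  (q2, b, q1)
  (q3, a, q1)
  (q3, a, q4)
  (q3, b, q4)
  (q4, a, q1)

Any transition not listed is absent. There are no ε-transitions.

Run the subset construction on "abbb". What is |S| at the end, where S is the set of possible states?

1

Start in {q1}.
Read 'a': q1→{q2}; now {q2}.
Read 'b': q2→{q1}; now {q1}.
Read 'b': q1→{q2}; now {q2}.
Read 'b': q2→{q1}; now {q1}.
That set has 1 state.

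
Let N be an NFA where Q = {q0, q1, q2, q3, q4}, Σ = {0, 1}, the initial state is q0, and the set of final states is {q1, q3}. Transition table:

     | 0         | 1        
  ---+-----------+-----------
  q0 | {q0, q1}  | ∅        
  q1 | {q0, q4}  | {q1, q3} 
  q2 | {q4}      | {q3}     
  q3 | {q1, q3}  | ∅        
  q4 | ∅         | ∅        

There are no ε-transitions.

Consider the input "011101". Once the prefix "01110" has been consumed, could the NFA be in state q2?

No

Start in {q0}.
Read '0': q0→{q0, q1}; now {q0, q1}.
Read '1': q0→∅, q1→{q1, q3}; now {q1, q3}.
Read '1': q1→{q1, q3}, q3→∅; now {q1, q3}.
Read '1': q1→{q1, q3}, q3→∅; now {q1, q3}.
Read '0': q1→{q0, q4}, q3→{q1, q3}; now {q0, q1, q3, q4}.
State q2 is not in {q0, q1, q3, q4}.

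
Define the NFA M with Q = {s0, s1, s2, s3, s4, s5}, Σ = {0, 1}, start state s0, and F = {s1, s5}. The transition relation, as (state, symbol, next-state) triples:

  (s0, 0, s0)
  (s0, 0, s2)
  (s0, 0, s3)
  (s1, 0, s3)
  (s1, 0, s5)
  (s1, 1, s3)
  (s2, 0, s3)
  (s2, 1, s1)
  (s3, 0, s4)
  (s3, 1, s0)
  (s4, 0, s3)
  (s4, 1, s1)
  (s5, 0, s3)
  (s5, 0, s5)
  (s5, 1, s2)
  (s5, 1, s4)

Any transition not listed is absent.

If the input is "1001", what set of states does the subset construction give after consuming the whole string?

∅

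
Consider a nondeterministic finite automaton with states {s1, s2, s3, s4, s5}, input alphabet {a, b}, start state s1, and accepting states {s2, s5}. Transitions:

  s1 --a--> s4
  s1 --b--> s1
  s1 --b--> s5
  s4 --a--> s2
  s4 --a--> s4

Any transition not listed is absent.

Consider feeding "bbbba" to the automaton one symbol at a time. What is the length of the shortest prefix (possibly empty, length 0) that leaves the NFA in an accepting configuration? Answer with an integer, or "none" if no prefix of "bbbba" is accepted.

1

Start in {s1}.
Read 'b': s1→{s1, s5}; now {s1, s5}.
None of the earlier sets intersect F, but {s1, s5} does.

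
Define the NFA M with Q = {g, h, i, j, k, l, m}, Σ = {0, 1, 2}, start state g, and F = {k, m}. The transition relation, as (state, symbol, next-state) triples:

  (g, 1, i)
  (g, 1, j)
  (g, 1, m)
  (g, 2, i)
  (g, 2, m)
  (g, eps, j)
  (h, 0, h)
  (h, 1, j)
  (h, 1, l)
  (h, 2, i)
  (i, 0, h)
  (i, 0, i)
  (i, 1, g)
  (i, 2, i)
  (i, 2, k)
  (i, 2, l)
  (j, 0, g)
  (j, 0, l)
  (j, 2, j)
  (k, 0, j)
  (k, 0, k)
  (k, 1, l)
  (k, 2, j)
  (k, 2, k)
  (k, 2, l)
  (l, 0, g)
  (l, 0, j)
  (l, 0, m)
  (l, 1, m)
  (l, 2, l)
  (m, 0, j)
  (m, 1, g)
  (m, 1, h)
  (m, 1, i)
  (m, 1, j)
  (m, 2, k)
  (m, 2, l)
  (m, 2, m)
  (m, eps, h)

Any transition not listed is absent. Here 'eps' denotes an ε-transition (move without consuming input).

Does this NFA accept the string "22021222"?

Start: ε-closure({g}) = {g, j}.
Read '2': g→{i, m}, j→{j}; union {i, j, m}; ε-closure = {h, i, j, m}.
Read '2': h→{i}, i→{i, k, l}, j→{j}, m→{k, l, m}; union {i, j, k, l, m}; ε-closure = {h, i, j, k, l, m}.
Read '0': h→{h}, i→{h, i}, j→{g, l}, k→{j, k}, l→{g, j, m}, m→{j}; now {g, h, i, j, k, l, m}.
Read '2': g→{i, m}, h→{i}, i→{i, k, l}, j→{j}, k→{j, k, l}, l→{l}, m→{k, l, m}; union {i, j, k, l, m}; ε-closure = {h, i, j, k, l, m}.
Read '1': h→{j, l}, i→{g}, j→∅, k→{l}, l→{m}, m→{g, h, i, j}; now {g, h, i, j, l, m}.
Read '2': g→{i, m}, h→{i}, i→{i, k, l}, j→{j}, l→{l}, m→{k, l, m}; union {i, j, k, l, m}; ε-closure = {h, i, j, k, l, m}.
Read '2': h→{i}, i→{i, k, l}, j→{j}, k→{j, k, l}, l→{l}, m→{k, l, m}; union {i, j, k, l, m}; ε-closure = {h, i, j, k, l, m}.
Read '2': h→{i}, i→{i, k, l}, j→{j}, k→{j, k, l}, l→{l}, m→{k, l, m}; union {i, j, k, l, m}; ε-closure = {h, i, j, k, l, m}.
The final set {h, i, j, k, l, m} contains the accepting states k, m.

Yes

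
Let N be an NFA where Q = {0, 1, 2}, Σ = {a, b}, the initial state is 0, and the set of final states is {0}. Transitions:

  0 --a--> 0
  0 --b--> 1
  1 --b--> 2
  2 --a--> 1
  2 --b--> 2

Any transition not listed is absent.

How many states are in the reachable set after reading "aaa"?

1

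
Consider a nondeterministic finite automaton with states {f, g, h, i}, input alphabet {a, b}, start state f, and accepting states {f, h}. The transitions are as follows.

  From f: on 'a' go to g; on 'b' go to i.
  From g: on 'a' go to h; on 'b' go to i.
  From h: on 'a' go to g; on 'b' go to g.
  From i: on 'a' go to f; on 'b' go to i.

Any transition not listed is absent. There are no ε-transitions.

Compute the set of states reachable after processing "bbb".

Start in {f}.
Read 'b': {f} → {i}.
Read 'b': {i} → {i}.
Read 'b': {i} → {i}.

{i}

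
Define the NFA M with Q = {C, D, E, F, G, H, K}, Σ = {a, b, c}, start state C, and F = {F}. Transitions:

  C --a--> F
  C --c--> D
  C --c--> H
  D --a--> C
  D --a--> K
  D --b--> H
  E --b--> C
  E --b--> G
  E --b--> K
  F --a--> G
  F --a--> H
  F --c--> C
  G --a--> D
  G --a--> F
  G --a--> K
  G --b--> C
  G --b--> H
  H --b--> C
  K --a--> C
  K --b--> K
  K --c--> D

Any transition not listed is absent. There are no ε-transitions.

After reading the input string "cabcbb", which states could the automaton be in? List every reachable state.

Start in {C}.
Read 'c': {C} → {D, H}.
Read 'a': {D, H} → {C, K}.
Read 'b': {C, K} → {K}.
Read 'c': {K} → {D}.
Read 'b': {D} → {H}.
Read 'b': {H} → {C}.

{C}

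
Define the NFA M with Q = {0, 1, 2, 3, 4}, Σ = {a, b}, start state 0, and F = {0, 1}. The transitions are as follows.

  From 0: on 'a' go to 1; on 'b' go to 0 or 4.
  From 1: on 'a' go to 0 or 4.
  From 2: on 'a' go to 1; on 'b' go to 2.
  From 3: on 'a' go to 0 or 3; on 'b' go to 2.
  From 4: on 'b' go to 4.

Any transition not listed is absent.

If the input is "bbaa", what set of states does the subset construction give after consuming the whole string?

{0, 4}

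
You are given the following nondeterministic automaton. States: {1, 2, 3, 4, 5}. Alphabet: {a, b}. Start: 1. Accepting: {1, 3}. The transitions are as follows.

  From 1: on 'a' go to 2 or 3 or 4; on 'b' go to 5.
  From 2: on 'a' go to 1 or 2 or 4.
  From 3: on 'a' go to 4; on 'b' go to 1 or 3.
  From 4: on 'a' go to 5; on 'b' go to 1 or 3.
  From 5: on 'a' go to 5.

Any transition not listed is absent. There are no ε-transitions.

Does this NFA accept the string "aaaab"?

Start in {1}.
Read 'a': 1→{2, 3, 4}; now {2, 3, 4}.
Read 'a': 2→{1, 2, 4}, 3→{4}, 4→{5}; now {1, 2, 4, 5}.
Read 'a': 1→{2, 3, 4}, 2→{1, 2, 4}, 4→{5}, 5→{5}; now {1, 2, 3, 4, 5}.
Read 'a': 1→{2, 3, 4}, 2→{1, 2, 4}, 3→{4}, 4→{5}, 5→{5}; now {1, 2, 3, 4, 5}.
Read 'b': 1→{5}, 2→∅, 3→{1, 3}, 4→{1, 3}, 5→∅; now {1, 3, 5}.
The final set {1, 3, 5} contains the accepting states 1, 3.

Yes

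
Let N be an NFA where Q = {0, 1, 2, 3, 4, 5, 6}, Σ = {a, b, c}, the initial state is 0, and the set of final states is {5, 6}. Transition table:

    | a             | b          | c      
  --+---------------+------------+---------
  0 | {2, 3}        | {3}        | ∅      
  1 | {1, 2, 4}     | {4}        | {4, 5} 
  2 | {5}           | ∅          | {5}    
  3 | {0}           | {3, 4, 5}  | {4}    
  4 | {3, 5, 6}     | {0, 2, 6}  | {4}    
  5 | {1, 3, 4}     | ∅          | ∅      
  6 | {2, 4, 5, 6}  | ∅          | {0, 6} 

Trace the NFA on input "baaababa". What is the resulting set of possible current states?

{0}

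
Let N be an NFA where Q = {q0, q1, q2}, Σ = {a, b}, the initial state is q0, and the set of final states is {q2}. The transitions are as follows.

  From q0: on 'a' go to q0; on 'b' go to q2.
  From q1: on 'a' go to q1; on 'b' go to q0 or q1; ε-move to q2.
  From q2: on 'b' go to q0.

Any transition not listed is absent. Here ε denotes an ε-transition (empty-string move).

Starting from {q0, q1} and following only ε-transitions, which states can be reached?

{q0, q1, q2}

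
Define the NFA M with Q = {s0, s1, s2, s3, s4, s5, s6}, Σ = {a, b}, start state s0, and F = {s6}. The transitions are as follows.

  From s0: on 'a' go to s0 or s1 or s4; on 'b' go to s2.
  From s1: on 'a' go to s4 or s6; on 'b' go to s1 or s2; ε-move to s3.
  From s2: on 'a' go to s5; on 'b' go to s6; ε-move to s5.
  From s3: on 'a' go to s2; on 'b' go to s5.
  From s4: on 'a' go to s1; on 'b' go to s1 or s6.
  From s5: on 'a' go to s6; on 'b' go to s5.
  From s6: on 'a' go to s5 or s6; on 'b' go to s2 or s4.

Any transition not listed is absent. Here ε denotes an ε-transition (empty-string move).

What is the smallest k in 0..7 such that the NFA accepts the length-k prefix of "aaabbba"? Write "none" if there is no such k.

Start in {s0}.
Read 'a': {s0} → {s0, s1, s3, s4}.
Read 'a': {s0, s1, s3, s4} → {s0, s1, s2, s3, s4, s5, s6}.
None of the earlier sets intersect F, but {s0, s1, s2, s3, s4, s5, s6} does.

2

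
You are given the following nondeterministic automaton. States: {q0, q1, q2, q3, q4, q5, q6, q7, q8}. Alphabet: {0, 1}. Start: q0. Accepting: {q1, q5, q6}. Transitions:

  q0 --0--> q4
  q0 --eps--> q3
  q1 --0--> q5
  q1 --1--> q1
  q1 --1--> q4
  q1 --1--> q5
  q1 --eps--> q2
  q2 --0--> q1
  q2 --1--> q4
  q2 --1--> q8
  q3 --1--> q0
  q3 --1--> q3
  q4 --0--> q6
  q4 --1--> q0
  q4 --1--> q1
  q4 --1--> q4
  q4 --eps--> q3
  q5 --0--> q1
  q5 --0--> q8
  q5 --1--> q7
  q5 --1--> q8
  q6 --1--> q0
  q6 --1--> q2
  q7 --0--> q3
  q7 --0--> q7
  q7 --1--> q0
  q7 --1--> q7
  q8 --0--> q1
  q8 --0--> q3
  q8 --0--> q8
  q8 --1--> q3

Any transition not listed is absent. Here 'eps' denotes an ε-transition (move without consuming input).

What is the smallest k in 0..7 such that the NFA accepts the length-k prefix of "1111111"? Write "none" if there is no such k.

none

Start: ε-closure({q0}) = {q0, q3}.
Read '1': q0→∅, q3→{q0, q3}; now {q0, q3}.
Read '1': q0→∅, q3→{q0, q3}; now {q0, q3}.
Read '1': q0→∅, q3→{q0, q3}; now {q0, q3}.
Read '1': q0→∅, q3→{q0, q3}; now {q0, q3}.
Read '1': q0→∅, q3→{q0, q3}; now {q0, q3}.
Read '1': q0→∅, q3→{q0, q3}; now {q0, q3}.
Read '1': q0→∅, q3→{q0, q3}; now {q0, q3}.
No reachable set along the way intersects F.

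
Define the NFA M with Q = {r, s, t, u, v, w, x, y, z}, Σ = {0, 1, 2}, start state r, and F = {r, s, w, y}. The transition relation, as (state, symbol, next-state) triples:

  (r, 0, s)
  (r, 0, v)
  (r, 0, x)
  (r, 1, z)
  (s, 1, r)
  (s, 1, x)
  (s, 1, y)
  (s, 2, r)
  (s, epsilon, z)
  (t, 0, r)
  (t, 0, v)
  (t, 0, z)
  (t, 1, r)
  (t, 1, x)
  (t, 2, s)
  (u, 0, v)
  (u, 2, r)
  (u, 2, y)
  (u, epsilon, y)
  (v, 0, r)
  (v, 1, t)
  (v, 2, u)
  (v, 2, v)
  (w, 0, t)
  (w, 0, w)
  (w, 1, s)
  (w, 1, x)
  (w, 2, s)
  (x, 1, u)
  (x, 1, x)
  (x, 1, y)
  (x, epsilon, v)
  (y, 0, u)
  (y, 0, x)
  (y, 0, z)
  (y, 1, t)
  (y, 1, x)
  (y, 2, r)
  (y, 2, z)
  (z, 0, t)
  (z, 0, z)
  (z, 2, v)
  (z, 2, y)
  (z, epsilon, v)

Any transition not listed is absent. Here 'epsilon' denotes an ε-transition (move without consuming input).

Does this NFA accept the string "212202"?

Start in {r}.
Read '2': r→∅; now ∅.
The set is empty and remains empty for the remaining 5 symbols.
The final set ∅ contains no accepting state.

No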